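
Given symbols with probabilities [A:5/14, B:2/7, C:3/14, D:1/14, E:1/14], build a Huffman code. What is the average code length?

Huffman tree construction:
Combine smallest probabilities repeatedly
Resulting codes:
  A: 11 (length 2)
  B: 10 (length 2)
  C: 01 (length 2)
  D: 000 (length 3)
  E: 001 (length 3)
Average length = Σ p(s) × length(s) = 2.1429 bits


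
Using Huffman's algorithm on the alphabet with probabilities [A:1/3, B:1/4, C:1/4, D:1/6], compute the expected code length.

Huffman tree construction:
Combine smallest probabilities repeatedly
Resulting codes:
  A: 11 (length 2)
  B: 01 (length 2)
  C: 10 (length 2)
  D: 00 (length 2)
Average length = Σ p(s) × length(s) = 2.0000 bits


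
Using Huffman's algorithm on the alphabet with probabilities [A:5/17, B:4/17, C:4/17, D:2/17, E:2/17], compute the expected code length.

Huffman tree construction:
Combine smallest probabilities repeatedly
Resulting codes:
  A: 11 (length 2)
  B: 00 (length 2)
  C: 01 (length 2)
  D: 100 (length 3)
  E: 101 (length 3)
Average length = Σ p(s) × length(s) = 2.2353 bits


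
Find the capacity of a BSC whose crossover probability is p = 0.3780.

For BSC with error probability p:
C = 1 - H(p) where H(p) is binary entropy
H(0.3780) = -0.3780 × log₂(0.3780) - 0.6220 × log₂(0.6220)
H(p) = 0.9566
C = 1 - 0.9566 = 0.0434 bits/use


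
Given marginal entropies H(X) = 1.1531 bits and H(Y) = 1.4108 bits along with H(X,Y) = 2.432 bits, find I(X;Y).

I(X;Y) = H(X) + H(Y) - H(X,Y)
I(X;Y) = 1.1531 + 1.4108 - 2.432 = 0.1319 bits


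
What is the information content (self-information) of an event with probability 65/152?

Information content I(x) = -log₂(p(x))
I = -log₂(65/152) = -log₂(0.4276)
I = 1.2256 bits


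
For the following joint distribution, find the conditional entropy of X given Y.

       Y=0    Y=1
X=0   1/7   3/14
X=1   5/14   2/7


H(X|Y) = Σ_y p(y) H(X|Y=y)
  p(Y=0) = 1/2, H(X|Y=0) = 0.8631
  p(Y=1) = 1/2, H(X|Y=1) = 0.9852
H(X|Y) = 0.5000×0.8631 + 0.5000×0.9852 = 0.9242 bits


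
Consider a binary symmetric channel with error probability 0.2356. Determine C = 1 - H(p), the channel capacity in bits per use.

For BSC with error probability p:
C = 1 - H(p) where H(p) is binary entropy
H(0.2356) = -0.2356 × log₂(0.2356) - 0.7644 × log₂(0.7644)
H(p) = 0.7876
C = 1 - 0.7876 = 0.2124 bits/use


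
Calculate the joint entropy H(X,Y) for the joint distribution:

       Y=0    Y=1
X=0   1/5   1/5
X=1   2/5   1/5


H(X,Y) = -Σ p(x,y) log₂ p(x,y)
  p(0,0)=1/5: -0.2000 × log₂(0.2000) = 0.4644
  p(0,1)=1/5: -0.2000 × log₂(0.2000) = 0.4644
  p(1,0)=2/5: -0.4000 × log₂(0.4000) = 0.5288
  p(1,1)=1/5: -0.2000 × log₂(0.2000) = 0.4644
H(X,Y) = 1.9219 bits


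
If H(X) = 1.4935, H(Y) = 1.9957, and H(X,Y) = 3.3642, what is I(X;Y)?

I(X;Y) = H(X) + H(Y) - H(X,Y)
I(X;Y) = 1.4935 + 1.9957 - 3.3642 = 0.125 bits


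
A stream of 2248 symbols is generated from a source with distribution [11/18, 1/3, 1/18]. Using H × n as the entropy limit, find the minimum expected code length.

Entropy H = 1.1942 bits/symbol
Minimum bits = H × n = 1.1942 × 2248
= 2684.50 bits


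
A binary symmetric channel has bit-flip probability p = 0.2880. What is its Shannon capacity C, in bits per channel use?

For BSC with error probability p:
C = 1 - H(p) where H(p) is binary entropy
H(0.2880) = -0.2880 × log₂(0.2880) - 0.7120 × log₂(0.7120)
H(p) = 0.8661
C = 1 - 0.8661 = 0.1339 bits/use


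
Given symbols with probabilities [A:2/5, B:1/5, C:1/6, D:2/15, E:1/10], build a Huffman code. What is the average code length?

Huffman tree construction:
Combine smallest probabilities repeatedly
Resulting codes:
  A: 0 (length 1)
  B: 111 (length 3)
  C: 110 (length 3)
  D: 101 (length 3)
  E: 100 (length 3)
Average length = Σ p(s) × length(s) = 2.2000 bits


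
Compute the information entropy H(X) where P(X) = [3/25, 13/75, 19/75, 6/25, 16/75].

H(X) = -Σ p(x) log₂ p(x)
  -3/25 × log₂(3/25) = 0.3671
  -13/75 × log₂(13/75) = 0.4383
  -19/75 × log₂(19/75) = 0.5018
  -6/25 × log₂(6/25) = 0.4941
  -16/75 × log₂(16/75) = 0.4755
H(X) = 2.2768 bits


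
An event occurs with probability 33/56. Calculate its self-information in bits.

Information content I(x) = -log₂(p(x))
I = -log₂(33/56) = -log₂(0.5893)
I = 0.7630 bits


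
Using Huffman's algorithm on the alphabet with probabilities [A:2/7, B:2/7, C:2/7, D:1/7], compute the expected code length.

Huffman tree construction:
Combine smallest probabilities repeatedly
Resulting codes:
  A: 01 (length 2)
  B: 10 (length 2)
  C: 11 (length 2)
  D: 00 (length 2)
Average length = Σ p(s) × length(s) = 2.0000 bits


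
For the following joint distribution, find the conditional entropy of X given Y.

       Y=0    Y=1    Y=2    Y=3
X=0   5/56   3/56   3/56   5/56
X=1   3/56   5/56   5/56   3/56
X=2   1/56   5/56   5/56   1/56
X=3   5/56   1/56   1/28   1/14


H(X|Y) = Σ_y p(y) H(X|Y=y)
  p(Y=0) = 1/4, H(X|Y=0) = 1.8092
  p(Y=1) = 1/4, H(X|Y=1) = 1.8092
  p(Y=2) = 15/56, H(X|Y=2) = 1.9086
  p(Y=3) = 13/56, H(X|Y=3) = 1.8262
H(X|Y) = 0.2500×1.8092 + 0.2500×1.8092 + 0.2679×1.9086 + 0.2321×1.8262 = 1.8398 bits


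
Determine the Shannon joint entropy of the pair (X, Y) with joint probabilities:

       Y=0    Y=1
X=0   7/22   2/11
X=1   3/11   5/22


H(X,Y) = -Σ p(x,y) log₂ p(x,y)
  p(0,0)=7/22: -0.3182 × log₂(0.3182) = 0.5257
  p(0,1)=2/11: -0.1818 × log₂(0.1818) = 0.4472
  p(1,0)=3/11: -0.2727 × log₂(0.2727) = 0.5112
  p(1,1)=5/22: -0.2273 × log₂(0.2273) = 0.4858
H(X,Y) = 1.9698 bits


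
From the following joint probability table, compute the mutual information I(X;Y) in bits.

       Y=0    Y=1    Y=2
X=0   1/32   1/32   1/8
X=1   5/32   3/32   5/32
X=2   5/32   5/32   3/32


H(X) = 1.5087, H(Y) = 1.5749, H(X,Y) = 3.0016
I(X;Y) = H(X) + H(Y) - H(X,Y) = 0.0820 bits


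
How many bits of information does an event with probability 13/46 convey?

Information content I(x) = -log₂(p(x))
I = -log₂(13/46) = -log₂(0.2826)
I = 1.8231 bits


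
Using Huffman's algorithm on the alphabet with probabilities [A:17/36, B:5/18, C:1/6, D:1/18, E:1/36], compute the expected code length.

Huffman tree construction:
Combine smallest probabilities repeatedly
Resulting codes:
  A: 0 (length 1)
  B: 11 (length 2)
  C: 101 (length 3)
  D: 1001 (length 4)
  E: 1000 (length 4)
Average length = Σ p(s) × length(s) = 1.8611 bits


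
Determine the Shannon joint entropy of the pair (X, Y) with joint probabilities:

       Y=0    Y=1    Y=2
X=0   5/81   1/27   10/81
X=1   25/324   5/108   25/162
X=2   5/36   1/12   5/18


H(X,Y) = -Σ p(x,y) log₂ p(x,y)
  p(0,0)=5/81: -0.0617 × log₂(0.0617) = 0.2480
  p(0,1)=1/27: -0.0370 × log₂(0.0370) = 0.1761
  p(0,2)=10/81: -0.1235 × log₂(0.1235) = 0.3726
  p(1,0)=25/324: -0.0772 × log₂(0.0772) = 0.2852
  p(1,1)=5/108: -0.0463 × log₂(0.0463) = 0.2052
  p(1,2)=25/162: -0.1543 × log₂(0.1543) = 0.4160
  p(2,0)=5/36: -0.1389 × log₂(0.1389) = 0.3956
  p(2,1)=1/12: -0.0833 × log₂(0.0833) = 0.2987
  p(2,2)=5/18: -0.2778 × log₂(0.2778) = 0.5133
H(X,Y) = 2.9108 bits


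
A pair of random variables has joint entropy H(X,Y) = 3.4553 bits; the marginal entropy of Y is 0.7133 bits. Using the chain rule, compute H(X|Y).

Chain rule: H(X,Y) = H(X|Y) + H(Y)
H(X|Y) = H(X,Y) - H(Y) = 3.4553 - 0.7133 = 2.742 bits


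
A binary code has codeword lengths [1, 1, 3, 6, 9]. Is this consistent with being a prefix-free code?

Kraft inequality: Σ 2^(-l_i) ≤ 1 for prefix-free code
Calculating: 2^(-1) + 2^(-1) + 2^(-3) + 2^(-6) + 2^(-9)
= 0.5 + 0.5 + 0.125 + 0.015625 + 0.001953125
= 1.1426
Since 1.1426 > 1, prefix-free code does not exist


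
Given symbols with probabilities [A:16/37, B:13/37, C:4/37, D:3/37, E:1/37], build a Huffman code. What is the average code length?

Huffman tree construction:
Combine smallest probabilities repeatedly
Resulting codes:
  A: 0 (length 1)
  B: 11 (length 2)
  C: 100 (length 3)
  D: 1011 (length 4)
  E: 1010 (length 4)
Average length = Σ p(s) × length(s) = 1.8919 bits


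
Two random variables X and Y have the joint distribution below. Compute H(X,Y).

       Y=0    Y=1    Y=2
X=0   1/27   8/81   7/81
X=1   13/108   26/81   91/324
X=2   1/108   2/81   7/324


H(X,Y) = -Σ p(x,y) log₂ p(x,y)
  p(0,0)=1/27: -0.0370 × log₂(0.0370) = 0.1761
  p(0,1)=8/81: -0.0988 × log₂(0.0988) = 0.3299
  p(0,2)=7/81: -0.0864 × log₂(0.0864) = 0.3053
  p(1,0)=13/108: -0.1204 × log₂(0.1204) = 0.3677
  p(1,1)=26/81: -0.3210 × log₂(0.3210) = 0.5262
  p(1,2)=91/324: -0.2809 × log₂(0.2809) = 0.5146
  p(2,0)=1/108: -0.0093 × log₂(0.0093) = 0.0625
  p(2,1)=2/81: -0.0247 × log₂(0.0247) = 0.1318
  p(2,2)=7/324: -0.0216 × log₂(0.0216) = 0.1195
H(X,Y) = 2.5336 bits


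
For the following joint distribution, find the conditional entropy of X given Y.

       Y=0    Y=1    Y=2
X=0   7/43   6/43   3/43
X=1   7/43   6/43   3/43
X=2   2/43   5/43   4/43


H(X|Y) = Σ_y p(y) H(X|Y=y)
  p(Y=0) = 16/43, H(X|Y=0) = 1.4186
  p(Y=1) = 17/43, H(X|Y=1) = 1.5799
  p(Y=2) = 10/43, H(X|Y=2) = 1.5710
H(X|Y) = 0.3721×1.4186 + 0.3953×1.5799 + 0.2326×1.5710 = 1.5178 bits


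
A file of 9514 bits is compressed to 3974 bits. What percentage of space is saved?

Space savings = (1 - Compressed/Original) × 100%
= (1 - 3974/9514) × 100%
= 58.23%


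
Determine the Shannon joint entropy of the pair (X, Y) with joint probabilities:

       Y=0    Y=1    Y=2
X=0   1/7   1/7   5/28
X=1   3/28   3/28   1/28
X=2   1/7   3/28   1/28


H(X,Y) = -Σ p(x,y) log₂ p(x,y)
  p(0,0)=1/7: -0.1429 × log₂(0.1429) = 0.4011
  p(0,1)=1/7: -0.1429 × log₂(0.1429) = 0.4011
  p(0,2)=5/28: -0.1786 × log₂(0.1786) = 0.4438
  p(1,0)=3/28: -0.1071 × log₂(0.1071) = 0.3453
  p(1,1)=3/28: -0.1071 × log₂(0.1071) = 0.3453
  p(1,2)=1/28: -0.0357 × log₂(0.0357) = 0.1717
  p(2,0)=1/7: -0.1429 × log₂(0.1429) = 0.4011
  p(2,1)=3/28: -0.1071 × log₂(0.1071) = 0.3453
  p(2,2)=1/28: -0.0357 × log₂(0.0357) = 0.1717
H(X,Y) = 3.0261 bits


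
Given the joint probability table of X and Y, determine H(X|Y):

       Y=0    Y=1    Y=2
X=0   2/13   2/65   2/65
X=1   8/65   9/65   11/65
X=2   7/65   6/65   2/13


H(X|Y) = Σ_y p(y) H(X|Y=y)
  p(Y=0) = 5/13, H(X|Y=0) = 1.5690
  p(Y=1) = 17/65, H(X|Y=1) = 1.3793
  p(Y=2) = 23/65, H(X|Y=2) = 1.3378
H(X|Y) = 0.3846×1.5690 + 0.2615×1.3793 + 0.3538×1.3378 = 1.4376 bits


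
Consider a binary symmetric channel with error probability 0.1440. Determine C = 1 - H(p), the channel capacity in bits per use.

For BSC with error probability p:
C = 1 - H(p) where H(p) is binary entropy
H(0.1440) = -0.1440 × log₂(0.1440) - 0.8560 × log₂(0.8560)
H(p) = 0.5946
C = 1 - 0.5946 = 0.4054 bits/use


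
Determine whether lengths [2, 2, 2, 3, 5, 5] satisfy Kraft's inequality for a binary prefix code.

Kraft inequality: Σ 2^(-l_i) ≤ 1 for prefix-free code
Calculating: 2^(-2) + 2^(-2) + 2^(-2) + 2^(-3) + 2^(-5) + 2^(-5)
= 0.25 + 0.25 + 0.25 + 0.125 + 0.03125 + 0.03125
= 0.9375
Since 0.9375 ≤ 1, prefix-free code exists


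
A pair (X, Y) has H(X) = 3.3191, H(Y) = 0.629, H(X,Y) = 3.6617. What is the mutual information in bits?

I(X;Y) = H(X) + H(Y) - H(X,Y)
I(X;Y) = 3.3191 + 0.629 - 3.6617 = 0.2864 bits


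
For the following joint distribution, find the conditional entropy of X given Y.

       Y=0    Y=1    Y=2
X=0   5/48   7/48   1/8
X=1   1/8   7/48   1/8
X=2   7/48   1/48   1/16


H(X|Y) = Σ_y p(y) H(X|Y=y)
  p(Y=0) = 3/8, H(X|Y=0) = 1.5715
  p(Y=1) = 5/16, H(X|Y=1) = 1.2867
  p(Y=2) = 5/16, H(X|Y=2) = 1.5219
H(X|Y) = 0.3750×1.5715 + 0.3125×1.2867 + 0.3125×1.5219 = 1.4670 bits


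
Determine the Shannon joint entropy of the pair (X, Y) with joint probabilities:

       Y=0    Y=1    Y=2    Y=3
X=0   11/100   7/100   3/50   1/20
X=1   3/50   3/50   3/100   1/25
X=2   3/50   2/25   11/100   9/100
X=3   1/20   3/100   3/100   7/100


H(X,Y) = -Σ p(x,y) log₂ p(x,y)
  p(0,0)=11/100: -0.1100 × log₂(0.1100) = 0.3503
  p(0,1)=7/100: -0.0700 × log₂(0.0700) = 0.2686
  p(0,2)=3/50: -0.0600 × log₂(0.0600) = 0.2435
  p(0,3)=1/20: -0.0500 × log₂(0.0500) = 0.2161
  p(1,0)=3/50: -0.0600 × log₂(0.0600) = 0.2435
  p(1,1)=3/50: -0.0600 × log₂(0.0600) = 0.2435
  p(1,2)=3/100: -0.0300 × log₂(0.0300) = 0.1518
  p(1,3)=1/25: -0.0400 × log₂(0.0400) = 0.1858
  p(2,0)=3/50: -0.0600 × log₂(0.0600) = 0.2435
  p(2,1)=2/25: -0.0800 × log₂(0.0800) = 0.2915
  p(2,2)=11/100: -0.1100 × log₂(0.1100) = 0.3503
  p(2,3)=9/100: -0.0900 × log₂(0.0900) = 0.3127
  p(3,0)=1/20: -0.0500 × log₂(0.0500) = 0.2161
  p(3,1)=3/100: -0.0300 × log₂(0.0300) = 0.1518
  p(3,2)=3/100: -0.0300 × log₂(0.0300) = 0.1518
  p(3,3)=7/100: -0.0700 × log₂(0.0700) = 0.2686
H(X,Y) = 3.8892 bits


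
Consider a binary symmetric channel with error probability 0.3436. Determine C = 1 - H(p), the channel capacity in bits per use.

For BSC with error probability p:
C = 1 - H(p) where H(p) is binary entropy
H(0.3436) = -0.3436 × log₂(0.3436) - 0.6564 × log₂(0.6564)
H(p) = 0.9282
C = 1 - 0.9282 = 0.0718 bits/use


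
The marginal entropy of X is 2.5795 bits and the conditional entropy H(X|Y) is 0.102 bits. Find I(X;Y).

I(X;Y) = H(X) - H(X|Y)
I(X;Y) = 2.5795 - 0.102 = 2.4775 bits


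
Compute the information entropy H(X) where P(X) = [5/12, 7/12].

H(X) = -Σ p(x) log₂ p(x)
  -5/12 × log₂(5/12) = 0.5263
  -7/12 × log₂(7/12) = 0.4536
H(X) = 0.9799 bits


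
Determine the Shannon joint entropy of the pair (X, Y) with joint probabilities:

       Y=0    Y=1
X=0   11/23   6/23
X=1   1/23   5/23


H(X,Y) = -Σ p(x,y) log₂ p(x,y)
  p(0,0)=11/23: -0.4783 × log₂(0.4783) = 0.5089
  p(0,1)=6/23: -0.2609 × log₂(0.2609) = 0.5057
  p(1,0)=1/23: -0.0435 × log₂(0.0435) = 0.1967
  p(1,1)=5/23: -0.2174 × log₂(0.2174) = 0.4786
H(X,Y) = 1.6899 bits


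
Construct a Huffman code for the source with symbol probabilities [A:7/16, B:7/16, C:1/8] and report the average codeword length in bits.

Huffman tree construction:
Combine smallest probabilities repeatedly
Resulting codes:
  A: 11 (length 2)
  B: 0 (length 1)
  C: 10 (length 2)
Average length = Σ p(s) × length(s) = 1.5625 bits


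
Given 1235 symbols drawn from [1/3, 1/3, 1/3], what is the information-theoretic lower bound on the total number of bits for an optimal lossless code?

Entropy H = 1.5850 bits/symbol
Minimum bits = H × n = 1.5850 × 1235
= 1957.43 bits


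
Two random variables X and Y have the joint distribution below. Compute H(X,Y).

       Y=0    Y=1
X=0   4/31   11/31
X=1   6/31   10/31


H(X,Y) = -Σ p(x,y) log₂ p(x,y)
  p(0,0)=4/31: -0.1290 × log₂(0.1290) = 0.3812
  p(0,1)=11/31: -0.3548 × log₂(0.3548) = 0.5304
  p(1,0)=6/31: -0.1935 × log₂(0.1935) = 0.4586
  p(1,1)=10/31: -0.3226 × log₂(0.3226) = 0.5265
H(X,Y) = 1.8967 bits


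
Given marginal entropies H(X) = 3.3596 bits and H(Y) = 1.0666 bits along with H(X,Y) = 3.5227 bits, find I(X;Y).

I(X;Y) = H(X) + H(Y) - H(X,Y)
I(X;Y) = 3.3596 + 1.0666 - 3.5227 = 0.9035 bits


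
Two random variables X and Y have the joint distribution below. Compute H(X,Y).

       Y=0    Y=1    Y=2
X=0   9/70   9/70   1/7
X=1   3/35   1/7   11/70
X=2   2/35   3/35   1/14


H(X,Y) = -Σ p(x,y) log₂ p(x,y)
  p(0,0)=9/70: -0.1286 × log₂(0.1286) = 0.3805
  p(0,1)=9/70: -0.1286 × log₂(0.1286) = 0.3805
  p(0,2)=1/7: -0.1429 × log₂(0.1429) = 0.4011
  p(1,0)=3/35: -0.0857 × log₂(0.0857) = 0.3038
  p(1,1)=1/7: -0.1429 × log₂(0.1429) = 0.4011
  p(1,2)=11/70: -0.1571 × log₂(0.1571) = 0.4195
  p(2,0)=2/35: -0.0571 × log₂(0.0571) = 0.2360
  p(2,1)=3/35: -0.0857 × log₂(0.0857) = 0.3038
  p(2,2)=1/14: -0.0714 × log₂(0.0714) = 0.2720
H(X,Y) = 3.0981 bits


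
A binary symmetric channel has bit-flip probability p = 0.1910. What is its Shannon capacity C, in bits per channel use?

For BSC with error probability p:
C = 1 - H(p) where H(p) is binary entropy
H(0.1910) = -0.1910 × log₂(0.1910) - 0.8090 × log₂(0.8090)
H(p) = 0.7036
C = 1 - 0.7036 = 0.2964 bits/use


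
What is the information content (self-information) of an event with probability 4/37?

Information content I(x) = -log₂(p(x))
I = -log₂(4/37) = -log₂(0.1081)
I = 3.2095 bits


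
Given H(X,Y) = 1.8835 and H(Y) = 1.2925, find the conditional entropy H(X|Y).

Chain rule: H(X,Y) = H(X|Y) + H(Y)
H(X|Y) = H(X,Y) - H(Y) = 1.8835 - 1.2925 = 0.591 bits


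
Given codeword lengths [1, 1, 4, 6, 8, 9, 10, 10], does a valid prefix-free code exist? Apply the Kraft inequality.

Kraft inequality: Σ 2^(-l_i) ≤ 1 for prefix-free code
Calculating: 2^(-1) + 2^(-1) + 2^(-4) + 2^(-6) + 2^(-8) + 2^(-9) + 2^(-10) + 2^(-10)
= 0.5 + 0.5 + 0.0625 + 0.015625 + 0.00390625 + 0.001953125 + 0.0009765625 + 0.0009765625
= 1.0859
Since 1.0859 > 1, prefix-free code does not exist


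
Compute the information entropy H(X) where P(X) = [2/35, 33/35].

H(X) = -Σ p(x) log₂ p(x)
  -2/35 × log₂(2/35) = 0.2360
  -33/35 × log₂(33/35) = 0.0800
H(X) = 0.3160 bits


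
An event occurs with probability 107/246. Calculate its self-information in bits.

Information content I(x) = -log₂(p(x))
I = -log₂(107/246) = -log₂(0.4350)
I = 1.2010 bits


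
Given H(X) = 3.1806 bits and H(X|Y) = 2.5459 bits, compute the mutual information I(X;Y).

I(X;Y) = H(X) - H(X|Y)
I(X;Y) = 3.1806 - 2.5459 = 0.6347 bits


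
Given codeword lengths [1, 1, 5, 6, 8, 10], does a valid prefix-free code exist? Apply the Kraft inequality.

Kraft inequality: Σ 2^(-l_i) ≤ 1 for prefix-free code
Calculating: 2^(-1) + 2^(-1) + 2^(-5) + 2^(-6) + 2^(-8) + 2^(-10)
= 0.5 + 0.5 + 0.03125 + 0.015625 + 0.00390625 + 0.0009765625
= 1.0518
Since 1.0518 > 1, prefix-free code does not exist


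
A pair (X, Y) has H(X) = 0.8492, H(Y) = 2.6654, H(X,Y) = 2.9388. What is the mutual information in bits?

I(X;Y) = H(X) + H(Y) - H(X,Y)
I(X;Y) = 0.8492 + 2.6654 - 2.9388 = 0.5758 bits


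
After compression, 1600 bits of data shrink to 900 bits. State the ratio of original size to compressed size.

Compression ratio = Original / Compressed
= 1600 / 900 = 1.78:1


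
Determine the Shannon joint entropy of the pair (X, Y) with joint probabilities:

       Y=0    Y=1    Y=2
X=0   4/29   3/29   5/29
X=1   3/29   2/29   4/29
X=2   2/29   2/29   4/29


H(X,Y) = -Σ p(x,y) log₂ p(x,y)
  p(0,0)=4/29: -0.1379 × log₂(0.1379) = 0.3942
  p(0,1)=3/29: -0.1034 × log₂(0.1034) = 0.3386
  p(0,2)=5/29: -0.1724 × log₂(0.1724) = 0.4373
  p(1,0)=3/29: -0.1034 × log₂(0.1034) = 0.3386
  p(1,1)=2/29: -0.0690 × log₂(0.0690) = 0.2661
  p(1,2)=4/29: -0.1379 × log₂(0.1379) = 0.3942
  p(2,0)=2/29: -0.0690 × log₂(0.0690) = 0.2661
  p(2,1)=2/29: -0.0690 × log₂(0.0690) = 0.2661
  p(2,2)=4/29: -0.1379 × log₂(0.1379) = 0.3942
H(X,Y) = 3.0952 bits


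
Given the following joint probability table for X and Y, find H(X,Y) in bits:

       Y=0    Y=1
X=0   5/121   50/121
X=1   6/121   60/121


H(X,Y) = -Σ p(x,y) log₂ p(x,y)
  p(0,0)=5/121: -0.0413 × log₂(0.0413) = 0.1900
  p(0,1)=50/121: -0.4132 × log₂(0.4132) = 0.5269
  p(1,0)=6/121: -0.0496 × log₂(0.0496) = 0.2149
  p(1,1)=60/121: -0.4959 × log₂(0.4959) = 0.5018
H(X,Y) = 1.4335 bits


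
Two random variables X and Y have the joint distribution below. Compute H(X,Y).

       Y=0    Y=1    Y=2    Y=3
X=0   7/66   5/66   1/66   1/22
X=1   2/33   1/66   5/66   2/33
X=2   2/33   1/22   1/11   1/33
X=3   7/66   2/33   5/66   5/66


H(X,Y) = -Σ p(x,y) log₂ p(x,y)
  p(0,0)=7/66: -0.1061 × log₂(0.1061) = 0.3433
  p(0,1)=5/66: -0.0758 × log₂(0.0758) = 0.2820
  p(0,2)=1/66: -0.0152 × log₂(0.0152) = 0.0916
  p(0,3)=1/22: -0.0455 × log₂(0.0455) = 0.2027
  p(1,0)=2/33: -0.0606 × log₂(0.0606) = 0.2451
  p(1,1)=1/66: -0.0152 × log₂(0.0152) = 0.0916
  p(1,2)=5/66: -0.0758 × log₂(0.0758) = 0.2820
  p(1,3)=2/33: -0.0606 × log₂(0.0606) = 0.2451
  p(2,0)=2/33: -0.0606 × log₂(0.0606) = 0.2451
  p(2,1)=1/22: -0.0455 × log₂(0.0455) = 0.2027
  p(2,2)=1/11: -0.0909 × log₂(0.0909) = 0.3145
  p(2,3)=1/33: -0.0303 × log₂(0.0303) = 0.1529
  p(3,0)=7/66: -0.1061 × log₂(0.1061) = 0.3433
  p(3,1)=2/33: -0.0606 × log₂(0.0606) = 0.2451
  p(3,2)=5/66: -0.0758 × log₂(0.0758) = 0.2820
  p(3,3)=5/66: -0.0758 × log₂(0.0758) = 0.2820
H(X,Y) = 3.8510 bits


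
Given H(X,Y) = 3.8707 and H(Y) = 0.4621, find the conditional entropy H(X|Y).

Chain rule: H(X,Y) = H(X|Y) + H(Y)
H(X|Y) = H(X,Y) - H(Y) = 3.8707 - 0.4621 = 3.4086 bits


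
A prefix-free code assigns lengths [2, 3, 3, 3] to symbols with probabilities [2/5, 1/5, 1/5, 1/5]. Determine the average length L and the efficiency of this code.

Average length L = Σ p_i × l_i = 2.6000 bits
Entropy H = 1.9219 bits
Efficiency η = H/L × 100% = 73.92%


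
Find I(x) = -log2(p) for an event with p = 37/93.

Information content I(x) = -log₂(p(x))
I = -log₂(37/93) = -log₂(0.3978)
I = 1.3297 bits


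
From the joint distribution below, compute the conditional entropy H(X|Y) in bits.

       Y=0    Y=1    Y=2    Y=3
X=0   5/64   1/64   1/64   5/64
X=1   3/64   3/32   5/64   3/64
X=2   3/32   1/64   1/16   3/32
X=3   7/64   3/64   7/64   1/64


H(X|Y) = Σ_y p(y) H(X|Y=y)
  p(Y=0) = 21/64, H(X|Y=0) = 1.9387
  p(Y=1) = 11/64, H(X|Y=1) = 1.6172
  p(Y=2) = 17/64, H(X|Y=2) = 1.7780
  p(Y=3) = 15/64, H(X|Y=3) = 1.7819
H(X|Y) = 0.3281×1.9387 + 0.1719×1.6172 + 0.2656×1.7780 + 0.2344×1.7819 = 1.8040 bits


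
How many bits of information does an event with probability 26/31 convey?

Information content I(x) = -log₂(p(x))
I = -log₂(26/31) = -log₂(0.8387)
I = 0.2538 bits


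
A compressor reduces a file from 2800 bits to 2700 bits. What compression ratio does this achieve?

Compression ratio = Original / Compressed
= 2800 / 2700 = 1.04:1


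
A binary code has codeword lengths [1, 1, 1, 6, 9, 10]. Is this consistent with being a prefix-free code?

Kraft inequality: Σ 2^(-l_i) ≤ 1 for prefix-free code
Calculating: 2^(-1) + 2^(-1) + 2^(-1) + 2^(-6) + 2^(-9) + 2^(-10)
= 0.5 + 0.5 + 0.5 + 0.015625 + 0.001953125 + 0.0009765625
= 1.5186
Since 1.5186 > 1, prefix-free code does not exist


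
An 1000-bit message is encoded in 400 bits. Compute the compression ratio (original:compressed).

Compression ratio = Original / Compressed
= 1000 / 400 = 2.50:1


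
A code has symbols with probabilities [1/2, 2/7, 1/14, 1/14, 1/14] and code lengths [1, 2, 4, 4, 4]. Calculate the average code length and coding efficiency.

Average length L = Σ p_i × l_i = 1.9286 bits
Entropy H = 1.8322 bits
Efficiency η = H/L × 100% = 95.01%


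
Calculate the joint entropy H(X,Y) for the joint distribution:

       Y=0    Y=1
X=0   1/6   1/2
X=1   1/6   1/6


H(X,Y) = -Σ p(x,y) log₂ p(x,y)
  p(0,0)=1/6: -0.1667 × log₂(0.1667) = 0.4308
  p(0,1)=1/2: -0.5000 × log₂(0.5000) = 0.5000
  p(1,0)=1/6: -0.1667 × log₂(0.1667) = 0.4308
  p(1,1)=1/6: -0.1667 × log₂(0.1667) = 0.4308
H(X,Y) = 1.7925 bits


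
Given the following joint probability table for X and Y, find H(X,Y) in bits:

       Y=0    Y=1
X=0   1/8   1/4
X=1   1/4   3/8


H(X,Y) = -Σ p(x,y) log₂ p(x,y)
  p(0,0)=1/8: -0.1250 × log₂(0.1250) = 0.3750
  p(0,1)=1/4: -0.2500 × log₂(0.2500) = 0.5000
  p(1,0)=1/4: -0.2500 × log₂(0.2500) = 0.5000
  p(1,1)=3/8: -0.3750 × log₂(0.3750) = 0.5306
H(X,Y) = 1.9056 bits


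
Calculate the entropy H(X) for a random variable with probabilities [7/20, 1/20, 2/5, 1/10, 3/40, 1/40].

H(X) = -Σ p(x) log₂ p(x)
  -7/20 × log₂(7/20) = 0.5301
  -1/20 × log₂(1/20) = 0.2161
  -2/5 × log₂(2/5) = 0.5288
  -1/10 × log₂(1/10) = 0.3322
  -3/40 × log₂(3/40) = 0.2803
  -1/40 × log₂(1/40) = 0.1330
H(X) = 2.0205 bits


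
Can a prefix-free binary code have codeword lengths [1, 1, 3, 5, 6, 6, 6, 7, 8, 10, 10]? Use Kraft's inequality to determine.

Kraft inequality: Σ 2^(-l_i) ≤ 1 for prefix-free code
Calculating: 2^(-1) + 2^(-1) + 2^(-3) + 2^(-5) + 2^(-6) + 2^(-6) + 2^(-6) + 2^(-7) + 2^(-8) + 2^(-10) + 2^(-10)
= 0.5 + 0.5 + 0.125 + 0.03125 + 0.015625 + 0.015625 + 0.015625 + 0.0078125 + 0.00390625 + 0.0009765625 + 0.0009765625
= 1.2168
Since 1.2168 > 1, prefix-free code does not exist


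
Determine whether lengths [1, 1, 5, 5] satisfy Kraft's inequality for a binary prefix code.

Kraft inequality: Σ 2^(-l_i) ≤ 1 for prefix-free code
Calculating: 2^(-1) + 2^(-1) + 2^(-5) + 2^(-5)
= 0.5 + 0.5 + 0.03125 + 0.03125
= 1.0625
Since 1.0625 > 1, prefix-free code does not exist


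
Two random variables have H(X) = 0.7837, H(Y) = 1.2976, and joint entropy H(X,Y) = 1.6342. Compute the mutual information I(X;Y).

I(X;Y) = H(X) + H(Y) - H(X,Y)
I(X;Y) = 0.7837 + 1.2976 - 1.6342 = 0.4471 bits


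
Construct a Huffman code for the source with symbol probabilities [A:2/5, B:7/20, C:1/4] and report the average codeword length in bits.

Huffman tree construction:
Combine smallest probabilities repeatedly
Resulting codes:
  A: 0 (length 1)
  B: 11 (length 2)
  C: 10 (length 2)
Average length = Σ p(s) × length(s) = 1.6000 bits


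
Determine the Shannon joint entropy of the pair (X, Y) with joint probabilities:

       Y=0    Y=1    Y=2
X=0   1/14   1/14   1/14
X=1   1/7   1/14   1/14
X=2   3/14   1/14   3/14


H(X,Y) = -Σ p(x,y) log₂ p(x,y)
  p(0,0)=1/14: -0.0714 × log₂(0.0714) = 0.2720
  p(0,1)=1/14: -0.0714 × log₂(0.0714) = 0.2720
  p(0,2)=1/14: -0.0714 × log₂(0.0714) = 0.2720
  p(1,0)=1/7: -0.1429 × log₂(0.1429) = 0.4011
  p(1,1)=1/14: -0.0714 × log₂(0.0714) = 0.2720
  p(1,2)=1/14: -0.0714 × log₂(0.0714) = 0.2720
  p(2,0)=3/14: -0.2143 × log₂(0.2143) = 0.4762
  p(2,1)=1/14: -0.0714 × log₂(0.0714) = 0.2720
  p(2,2)=3/14: -0.2143 × log₂(0.2143) = 0.4762
H(X,Y) = 2.9852 bits


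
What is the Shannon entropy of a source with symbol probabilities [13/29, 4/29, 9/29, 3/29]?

H(X) = -Σ p(x) log₂ p(x)
  -13/29 × log₂(13/29) = 0.5189
  -4/29 × log₂(4/29) = 0.3942
  -9/29 × log₂(9/29) = 0.5239
  -3/29 × log₂(3/29) = 0.3386
H(X) = 1.7756 bits


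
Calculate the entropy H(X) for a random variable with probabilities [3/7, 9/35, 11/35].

H(X) = -Σ p(x) log₂ p(x)
  -3/7 × log₂(3/7) = 0.5239
  -9/35 × log₂(9/35) = 0.5038
  -11/35 × log₂(11/35) = 0.5248
H(X) = 1.5525 bits


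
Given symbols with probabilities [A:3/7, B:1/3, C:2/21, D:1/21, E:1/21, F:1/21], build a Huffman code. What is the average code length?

Huffman tree construction:
Combine smallest probabilities repeatedly
Resulting codes:
  A: 0 (length 1)
  B: 11 (length 2)
  C: 1011 (length 4)
  D: 1000 (length 4)
  E: 1001 (length 4)
  F: 1010 (length 4)
Average length = Σ p(s) × length(s) = 2.0476 bits


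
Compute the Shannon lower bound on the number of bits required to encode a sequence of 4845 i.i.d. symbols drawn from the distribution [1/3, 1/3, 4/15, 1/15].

Entropy H = 1.8256 bits/symbol
Minimum bits = H × n = 1.8256 × 4845
= 8845.06 bits


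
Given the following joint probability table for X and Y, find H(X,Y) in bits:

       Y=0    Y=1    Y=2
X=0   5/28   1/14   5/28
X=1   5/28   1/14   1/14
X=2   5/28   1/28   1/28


H(X,Y) = -Σ p(x,y) log₂ p(x,y)
  p(0,0)=5/28: -0.1786 × log₂(0.1786) = 0.4438
  p(0,1)=1/14: -0.0714 × log₂(0.0714) = 0.2720
  p(0,2)=5/28: -0.1786 × log₂(0.1786) = 0.4438
  p(1,0)=5/28: -0.1786 × log₂(0.1786) = 0.4438
  p(1,1)=1/14: -0.0714 × log₂(0.0714) = 0.2720
  p(1,2)=1/14: -0.0714 × log₂(0.0714) = 0.2720
  p(2,0)=5/28: -0.1786 × log₂(0.1786) = 0.4438
  p(2,1)=1/28: -0.0357 × log₂(0.0357) = 0.1717
  p(2,2)=1/28: -0.0357 × log₂(0.0357) = 0.1717
H(X,Y) = 2.9345 bits


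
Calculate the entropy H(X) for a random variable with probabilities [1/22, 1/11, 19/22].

H(X) = -Σ p(x) log₂ p(x)
  -1/22 × log₂(1/22) = 0.2027
  -1/11 × log₂(1/11) = 0.3145
  -19/22 × log₂(19/22) = 0.1827
H(X) = 0.6999 bits


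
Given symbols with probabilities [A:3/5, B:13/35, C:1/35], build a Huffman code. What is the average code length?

Huffman tree construction:
Combine smallest probabilities repeatedly
Resulting codes:
  A: 1 (length 1)
  B: 01 (length 2)
  C: 00 (length 2)
Average length = Σ p(s) × length(s) = 1.4000 bits


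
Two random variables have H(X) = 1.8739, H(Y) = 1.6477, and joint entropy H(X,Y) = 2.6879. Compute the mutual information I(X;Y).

I(X;Y) = H(X) + H(Y) - H(X,Y)
I(X;Y) = 1.8739 + 1.6477 - 2.6879 = 0.8337 bits


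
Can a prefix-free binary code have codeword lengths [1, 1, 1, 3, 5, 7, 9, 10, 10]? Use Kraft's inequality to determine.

Kraft inequality: Σ 2^(-l_i) ≤ 1 for prefix-free code
Calculating: 2^(-1) + 2^(-1) + 2^(-1) + 2^(-3) + 2^(-5) + 2^(-7) + 2^(-9) + 2^(-10) + 2^(-10)
= 0.5 + 0.5 + 0.5 + 0.125 + 0.03125 + 0.0078125 + 0.001953125 + 0.0009765625 + 0.0009765625
= 1.6680
Since 1.6680 > 1, prefix-free code does not exist


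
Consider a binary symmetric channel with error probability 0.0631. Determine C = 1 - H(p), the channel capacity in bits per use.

For BSC with error probability p:
C = 1 - H(p) where H(p) is binary entropy
H(0.0631) = -0.0631 × log₂(0.0631) - 0.9369 × log₂(0.9369)
H(p) = 0.3396
C = 1 - 0.3396 = 0.6604 bits/use


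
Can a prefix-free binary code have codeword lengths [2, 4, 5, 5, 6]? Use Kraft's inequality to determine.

Kraft inequality: Σ 2^(-l_i) ≤ 1 for prefix-free code
Calculating: 2^(-2) + 2^(-4) + 2^(-5) + 2^(-5) + 2^(-6)
= 0.25 + 0.0625 + 0.03125 + 0.03125 + 0.015625
= 0.3906
Since 0.3906 ≤ 1, prefix-free code exists


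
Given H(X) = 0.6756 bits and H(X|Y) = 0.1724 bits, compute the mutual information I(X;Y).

I(X;Y) = H(X) - H(X|Y)
I(X;Y) = 0.6756 - 0.1724 = 0.5032 bits


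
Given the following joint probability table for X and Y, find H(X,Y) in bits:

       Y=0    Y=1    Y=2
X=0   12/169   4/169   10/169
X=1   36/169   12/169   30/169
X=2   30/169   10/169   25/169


H(X,Y) = -Σ p(x,y) log₂ p(x,y)
  p(0,0)=12/169: -0.0710 × log₂(0.0710) = 0.2710
  p(0,1)=4/169: -0.0237 × log₂(0.0237) = 0.1278
  p(0,2)=10/169: -0.0592 × log₂(0.0592) = 0.2414
  p(1,0)=36/169: -0.2130 × log₂(0.2130) = 0.4752
  p(1,1)=12/169: -0.0710 × log₂(0.0710) = 0.2710
  p(1,2)=30/169: -0.1775 × log₂(0.1775) = 0.4427
  p(2,0)=30/169: -0.1775 × log₂(0.1775) = 0.4427
  p(2,1)=10/169: -0.0592 × log₂(0.0592) = 0.2414
  p(2,2)=25/169: -0.1479 × log₂(0.1479) = 0.4078
H(X,Y) = 2.9210 bits


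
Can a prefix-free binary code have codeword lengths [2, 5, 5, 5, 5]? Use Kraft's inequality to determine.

Kraft inequality: Σ 2^(-l_i) ≤ 1 for prefix-free code
Calculating: 2^(-2) + 2^(-5) + 2^(-5) + 2^(-5) + 2^(-5)
= 0.25 + 0.03125 + 0.03125 + 0.03125 + 0.03125
= 0.3750
Since 0.3750 ≤ 1, prefix-free code exists


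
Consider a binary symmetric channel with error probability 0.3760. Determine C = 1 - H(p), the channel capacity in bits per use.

For BSC with error probability p:
C = 1 - H(p) where H(p) is binary entropy
H(0.3760) = -0.3760 × log₂(0.3760) - 0.6240 × log₂(0.6240)
H(p) = 0.9552
C = 1 - 0.9552 = 0.0448 bits/use


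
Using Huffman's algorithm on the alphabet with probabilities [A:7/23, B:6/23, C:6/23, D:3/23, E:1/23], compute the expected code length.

Huffman tree construction:
Combine smallest probabilities repeatedly
Resulting codes:
  A: 11 (length 2)
  B: 01 (length 2)
  C: 10 (length 2)
  D: 001 (length 3)
  E: 000 (length 3)
Average length = Σ p(s) × length(s) = 2.1739 bits


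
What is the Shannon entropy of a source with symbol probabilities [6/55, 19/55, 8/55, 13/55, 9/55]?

H(X) = -Σ p(x) log₂ p(x)
  -6/55 × log₂(6/55) = 0.3487
  -19/55 × log₂(19/55) = 0.5297
  -8/55 × log₂(8/55) = 0.4046
  -13/55 × log₂(13/55) = 0.4919
  -9/55 × log₂(9/55) = 0.4273
H(X) = 2.2022 bits


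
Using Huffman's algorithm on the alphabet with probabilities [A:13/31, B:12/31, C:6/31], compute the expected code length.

Huffman tree construction:
Combine smallest probabilities repeatedly
Resulting codes:
  A: 0 (length 1)
  B: 11 (length 2)
  C: 10 (length 2)
Average length = Σ p(s) × length(s) = 1.5806 bits


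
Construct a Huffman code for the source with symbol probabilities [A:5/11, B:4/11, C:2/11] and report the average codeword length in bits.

Huffman tree construction:
Combine smallest probabilities repeatedly
Resulting codes:
  A: 0 (length 1)
  B: 11 (length 2)
  C: 10 (length 2)
Average length = Σ p(s) × length(s) = 1.5455 bits


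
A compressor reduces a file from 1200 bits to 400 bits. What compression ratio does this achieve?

Compression ratio = Original / Compressed
= 1200 / 400 = 3.00:1


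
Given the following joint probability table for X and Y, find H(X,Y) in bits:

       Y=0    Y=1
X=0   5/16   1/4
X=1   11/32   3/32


H(X,Y) = -Σ p(x,y) log₂ p(x,y)
  p(0,0)=5/16: -0.3125 × log₂(0.3125) = 0.5244
  p(0,1)=1/4: -0.2500 × log₂(0.2500) = 0.5000
  p(1,0)=11/32: -0.3438 × log₂(0.3438) = 0.5296
  p(1,1)=3/32: -0.0938 × log₂(0.0938) = 0.3202
H(X,Y) = 1.8741 bits


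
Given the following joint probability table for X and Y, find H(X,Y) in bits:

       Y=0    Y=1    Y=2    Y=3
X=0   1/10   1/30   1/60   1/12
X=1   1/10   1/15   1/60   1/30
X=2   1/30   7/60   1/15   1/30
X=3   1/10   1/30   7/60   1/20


H(X,Y) = -Σ p(x,y) log₂ p(x,y)
  p(0,0)=1/10: -0.1000 × log₂(0.1000) = 0.3322
  p(0,1)=1/30: -0.0333 × log₂(0.0333) = 0.1636
  p(0,2)=1/60: -0.0167 × log₂(0.0167) = 0.0984
  p(0,3)=1/12: -0.0833 × log₂(0.0833) = 0.2987
  p(1,0)=1/10: -0.1000 × log₂(0.1000) = 0.3322
  p(1,1)=1/15: -0.0667 × log₂(0.0667) = 0.2605
  p(1,2)=1/60: -0.0167 × log₂(0.0167) = 0.0984
  p(1,3)=1/30: -0.0333 × log₂(0.0333) = 0.1636
  p(2,0)=1/30: -0.0333 × log₂(0.0333) = 0.1636
  p(2,1)=7/60: -0.1167 × log₂(0.1167) = 0.3616
  p(2,2)=1/15: -0.0667 × log₂(0.0667) = 0.2605
  p(2,3)=1/30: -0.0333 × log₂(0.0333) = 0.1636
  p(3,0)=1/10: -0.1000 × log₂(0.1000) = 0.3322
  p(3,1)=1/30: -0.0333 × log₂(0.0333) = 0.1636
  p(3,2)=7/60: -0.1167 × log₂(0.1167) = 0.3616
  p(3,3)=1/20: -0.0500 × log₂(0.0500) = 0.2161
H(X,Y) = 3.7703 bits


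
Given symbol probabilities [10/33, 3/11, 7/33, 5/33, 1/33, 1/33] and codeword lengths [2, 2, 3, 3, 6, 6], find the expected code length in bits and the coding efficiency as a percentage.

Average length L = Σ p_i × l_i = 2.6061 bits
Entropy H = 2.2259 bits
Efficiency η = H/L × 100% = 85.41%


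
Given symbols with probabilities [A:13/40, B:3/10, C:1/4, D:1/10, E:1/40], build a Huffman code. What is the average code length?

Huffman tree construction:
Combine smallest probabilities repeatedly
Resulting codes:
  A: 11 (length 2)
  B: 10 (length 2)
  C: 01 (length 2)
  D: 001 (length 3)
  E: 000 (length 3)
Average length = Σ p(s) × length(s) = 2.1250 bits


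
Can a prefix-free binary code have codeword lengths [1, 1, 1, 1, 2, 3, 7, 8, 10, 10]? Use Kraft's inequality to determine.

Kraft inequality: Σ 2^(-l_i) ≤ 1 for prefix-free code
Calculating: 2^(-1) + 2^(-1) + 2^(-1) + 2^(-1) + 2^(-2) + 2^(-3) + 2^(-7) + 2^(-8) + 2^(-10) + 2^(-10)
= 0.5 + 0.5 + 0.5 + 0.5 + 0.25 + 0.125 + 0.0078125 + 0.00390625 + 0.0009765625 + 0.0009765625
= 2.3887
Since 2.3887 > 1, prefix-free code does not exist


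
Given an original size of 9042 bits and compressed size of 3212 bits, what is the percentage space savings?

Space savings = (1 - Compressed/Original) × 100%
= (1 - 3212/9042) × 100%
= 64.48%


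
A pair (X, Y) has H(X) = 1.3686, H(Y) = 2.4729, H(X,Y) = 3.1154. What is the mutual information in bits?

I(X;Y) = H(X) + H(Y) - H(X,Y)
I(X;Y) = 1.3686 + 2.4729 - 3.1154 = 0.7261 bits


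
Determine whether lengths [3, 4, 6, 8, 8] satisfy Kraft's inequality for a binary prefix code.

Kraft inequality: Σ 2^(-l_i) ≤ 1 for prefix-free code
Calculating: 2^(-3) + 2^(-4) + 2^(-6) + 2^(-8) + 2^(-8)
= 0.125 + 0.0625 + 0.015625 + 0.00390625 + 0.00390625
= 0.2109
Since 0.2109 ≤ 1, prefix-free code exists


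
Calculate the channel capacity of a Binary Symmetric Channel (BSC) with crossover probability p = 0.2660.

For BSC with error probability p:
C = 1 - H(p) where H(p) is binary entropy
H(0.2660) = -0.2660 × log₂(0.2660) - 0.7340 × log₂(0.7340)
H(p) = 0.8357
C = 1 - 0.8357 = 0.1643 bits/use


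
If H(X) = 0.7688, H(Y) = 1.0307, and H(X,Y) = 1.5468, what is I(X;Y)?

I(X;Y) = H(X) + H(Y) - H(X,Y)
I(X;Y) = 0.7688 + 1.0307 - 1.5468 = 0.2527 bits


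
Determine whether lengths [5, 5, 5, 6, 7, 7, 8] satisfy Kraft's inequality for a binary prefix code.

Kraft inequality: Σ 2^(-l_i) ≤ 1 for prefix-free code
Calculating: 2^(-5) + 2^(-5) + 2^(-5) + 2^(-6) + 2^(-7) + 2^(-7) + 2^(-8)
= 0.03125 + 0.03125 + 0.03125 + 0.015625 + 0.0078125 + 0.0078125 + 0.00390625
= 0.1289
Since 0.1289 ≤ 1, prefix-free code exists


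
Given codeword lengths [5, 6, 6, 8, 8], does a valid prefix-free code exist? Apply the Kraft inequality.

Kraft inequality: Σ 2^(-l_i) ≤ 1 for prefix-free code
Calculating: 2^(-5) + 2^(-6) + 2^(-6) + 2^(-8) + 2^(-8)
= 0.03125 + 0.015625 + 0.015625 + 0.00390625 + 0.00390625
= 0.0703
Since 0.0703 ≤ 1, prefix-free code exists


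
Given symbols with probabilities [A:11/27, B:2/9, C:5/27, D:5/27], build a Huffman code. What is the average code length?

Huffman tree construction:
Combine smallest probabilities repeatedly
Resulting codes:
  A: 0 (length 1)
  B: 10 (length 2)
  C: 110 (length 3)
  D: 111 (length 3)
Average length = Σ p(s) × length(s) = 1.9630 bits


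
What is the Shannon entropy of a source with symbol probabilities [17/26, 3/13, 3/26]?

H(X) = -Σ p(x) log₂ p(x)
  -17/26 × log₂(17/26) = 0.4008
  -3/13 × log₂(3/13) = 0.4882
  -3/26 × log₂(3/26) = 0.3595
H(X) = 1.2485 bits


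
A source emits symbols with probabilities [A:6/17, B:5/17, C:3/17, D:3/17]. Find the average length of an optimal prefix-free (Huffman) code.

Huffman tree construction:
Combine smallest probabilities repeatedly
Resulting codes:
  A: 11 (length 2)
  B: 10 (length 2)
  C: 00 (length 2)
  D: 01 (length 2)
Average length = Σ p(s) × length(s) = 2.0000 bits


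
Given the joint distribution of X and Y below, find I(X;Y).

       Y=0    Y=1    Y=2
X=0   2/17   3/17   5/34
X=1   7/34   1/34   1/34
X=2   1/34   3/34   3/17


H(X) = 1.5477, H(Y) = 1.5799, H(X,Y) = 2.8805
I(X;Y) = H(X) + H(Y) - H(X,Y) = 0.2470 bits


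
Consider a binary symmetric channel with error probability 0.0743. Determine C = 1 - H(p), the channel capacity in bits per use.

For BSC with error probability p:
C = 1 - H(p) where H(p) is binary entropy
H(0.0743) = -0.0743 × log₂(0.0743) - 0.9257 × log₂(0.9257)
H(p) = 0.3818
C = 1 - 0.3818 = 0.6182 bits/use


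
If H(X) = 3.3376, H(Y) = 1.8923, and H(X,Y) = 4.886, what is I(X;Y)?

I(X;Y) = H(X) + H(Y) - H(X,Y)
I(X;Y) = 3.3376 + 1.8923 - 4.886 = 0.3439 bits


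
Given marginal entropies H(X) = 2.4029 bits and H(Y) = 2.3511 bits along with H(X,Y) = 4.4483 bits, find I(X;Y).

I(X;Y) = H(X) + H(Y) - H(X,Y)
I(X;Y) = 2.4029 + 2.3511 - 4.4483 = 0.3057 bits


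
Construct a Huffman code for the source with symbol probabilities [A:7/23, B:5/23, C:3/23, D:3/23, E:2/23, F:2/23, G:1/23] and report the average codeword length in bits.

Huffman tree construction:
Combine smallest probabilities repeatedly
Resulting codes:
  A: 11 (length 2)
  B: 00 (length 2)
  C: 011 (length 3)
  D: 100 (length 3)
  E: 1011 (length 4)
  F: 010 (length 3)
  G: 1010 (length 4)
Average length = Σ p(s) × length(s) = 2.6087 bits


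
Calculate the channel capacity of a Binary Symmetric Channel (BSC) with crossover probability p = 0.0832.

For BSC with error probability p:
C = 1 - H(p) where H(p) is binary entropy
H(0.0832) = -0.0832 × log₂(0.0832) - 0.9168 × log₂(0.9168)
H(p) = 0.4134
C = 1 - 0.4134 = 0.5866 bits/use
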